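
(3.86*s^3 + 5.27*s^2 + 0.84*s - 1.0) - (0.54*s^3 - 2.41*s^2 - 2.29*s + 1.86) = 3.32*s^3 + 7.68*s^2 + 3.13*s - 2.86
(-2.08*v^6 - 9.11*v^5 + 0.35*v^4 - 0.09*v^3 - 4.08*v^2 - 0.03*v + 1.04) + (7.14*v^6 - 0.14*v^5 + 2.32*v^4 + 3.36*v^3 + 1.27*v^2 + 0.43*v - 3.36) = 5.06*v^6 - 9.25*v^5 + 2.67*v^4 + 3.27*v^3 - 2.81*v^2 + 0.4*v - 2.32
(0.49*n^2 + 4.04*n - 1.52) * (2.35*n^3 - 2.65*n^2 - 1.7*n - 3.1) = 1.1515*n^5 + 8.1955*n^4 - 15.111*n^3 - 4.359*n^2 - 9.94*n + 4.712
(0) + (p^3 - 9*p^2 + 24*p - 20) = p^3 - 9*p^2 + 24*p - 20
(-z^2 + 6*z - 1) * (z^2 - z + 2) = -z^4 + 7*z^3 - 9*z^2 + 13*z - 2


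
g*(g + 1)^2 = g^3 + 2*g^2 + g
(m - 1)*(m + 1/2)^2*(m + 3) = m^4 + 3*m^3 - 3*m^2/4 - 5*m/2 - 3/4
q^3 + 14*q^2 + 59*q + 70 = (q + 2)*(q + 5)*(q + 7)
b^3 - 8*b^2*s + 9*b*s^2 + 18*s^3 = (b - 6*s)*(b - 3*s)*(b + s)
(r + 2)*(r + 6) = r^2 + 8*r + 12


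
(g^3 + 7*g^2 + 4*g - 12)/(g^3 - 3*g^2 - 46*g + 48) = (g + 2)/(g - 8)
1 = 1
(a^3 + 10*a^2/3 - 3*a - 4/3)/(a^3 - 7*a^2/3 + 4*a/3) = (3*a^2 + 13*a + 4)/(a*(3*a - 4))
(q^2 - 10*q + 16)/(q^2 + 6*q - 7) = (q^2 - 10*q + 16)/(q^2 + 6*q - 7)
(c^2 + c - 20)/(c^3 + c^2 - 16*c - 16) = (c + 5)/(c^2 + 5*c + 4)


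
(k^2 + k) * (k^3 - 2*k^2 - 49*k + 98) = k^5 - k^4 - 51*k^3 + 49*k^2 + 98*k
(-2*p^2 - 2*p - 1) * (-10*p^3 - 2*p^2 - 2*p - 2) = 20*p^5 + 24*p^4 + 18*p^3 + 10*p^2 + 6*p + 2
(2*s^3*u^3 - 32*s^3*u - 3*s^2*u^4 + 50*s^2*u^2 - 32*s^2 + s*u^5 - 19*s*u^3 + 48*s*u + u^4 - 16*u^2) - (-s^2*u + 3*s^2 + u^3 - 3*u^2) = 2*s^3*u^3 - 32*s^3*u - 3*s^2*u^4 + 50*s^2*u^2 + s^2*u - 35*s^2 + s*u^5 - 19*s*u^3 + 48*s*u + u^4 - u^3 - 13*u^2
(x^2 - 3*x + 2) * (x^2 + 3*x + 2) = x^4 - 5*x^2 + 4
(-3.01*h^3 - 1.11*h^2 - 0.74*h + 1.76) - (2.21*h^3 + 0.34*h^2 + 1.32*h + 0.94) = -5.22*h^3 - 1.45*h^2 - 2.06*h + 0.82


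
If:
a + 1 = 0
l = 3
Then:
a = -1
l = 3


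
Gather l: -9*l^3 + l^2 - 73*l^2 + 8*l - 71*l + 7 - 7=-9*l^3 - 72*l^2 - 63*l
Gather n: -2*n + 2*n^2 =2*n^2 - 2*n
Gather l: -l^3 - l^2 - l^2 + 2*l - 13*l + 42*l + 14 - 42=-l^3 - 2*l^2 + 31*l - 28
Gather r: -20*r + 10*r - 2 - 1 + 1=-10*r - 2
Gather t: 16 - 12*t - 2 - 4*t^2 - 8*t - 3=-4*t^2 - 20*t + 11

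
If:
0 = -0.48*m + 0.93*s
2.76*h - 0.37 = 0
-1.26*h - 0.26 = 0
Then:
No Solution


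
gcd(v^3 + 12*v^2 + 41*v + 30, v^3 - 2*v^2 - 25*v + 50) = v + 5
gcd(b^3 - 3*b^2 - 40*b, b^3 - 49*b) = b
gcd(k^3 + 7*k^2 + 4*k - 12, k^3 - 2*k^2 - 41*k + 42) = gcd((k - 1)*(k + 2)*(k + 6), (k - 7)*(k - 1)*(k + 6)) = k^2 + 5*k - 6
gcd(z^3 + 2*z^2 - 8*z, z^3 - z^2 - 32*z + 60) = z - 2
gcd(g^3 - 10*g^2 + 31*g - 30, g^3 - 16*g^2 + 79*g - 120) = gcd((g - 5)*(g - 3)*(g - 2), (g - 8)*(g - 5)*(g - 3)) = g^2 - 8*g + 15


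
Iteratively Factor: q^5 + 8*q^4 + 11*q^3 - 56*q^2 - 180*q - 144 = (q + 2)*(q^4 + 6*q^3 - q^2 - 54*q - 72) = (q + 2)^2*(q^3 + 4*q^2 - 9*q - 36) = (q - 3)*(q + 2)^2*(q^2 + 7*q + 12) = (q - 3)*(q + 2)^2*(q + 3)*(q + 4)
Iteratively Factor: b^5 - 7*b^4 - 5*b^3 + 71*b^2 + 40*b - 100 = (b + 2)*(b^4 - 9*b^3 + 13*b^2 + 45*b - 50) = (b - 5)*(b + 2)*(b^3 - 4*b^2 - 7*b + 10) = (b - 5)^2*(b + 2)*(b^2 + b - 2) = (b - 5)^2*(b + 2)^2*(b - 1)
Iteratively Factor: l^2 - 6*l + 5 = (l - 1)*(l - 5)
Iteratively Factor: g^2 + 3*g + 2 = (g + 1)*(g + 2)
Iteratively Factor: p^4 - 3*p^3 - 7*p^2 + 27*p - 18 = (p - 1)*(p^3 - 2*p^2 - 9*p + 18) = (p - 3)*(p - 1)*(p^2 + p - 6) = (p - 3)*(p - 1)*(p + 3)*(p - 2)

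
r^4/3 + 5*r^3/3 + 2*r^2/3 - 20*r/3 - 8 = (r/3 + 1)*(r - 2)*(r + 2)^2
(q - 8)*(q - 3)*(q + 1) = q^3 - 10*q^2 + 13*q + 24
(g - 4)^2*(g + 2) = g^3 - 6*g^2 + 32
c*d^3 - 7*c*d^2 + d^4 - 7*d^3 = d^2*(c + d)*(d - 7)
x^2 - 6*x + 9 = (x - 3)^2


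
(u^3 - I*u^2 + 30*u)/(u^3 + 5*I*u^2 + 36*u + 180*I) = u/(u + 6*I)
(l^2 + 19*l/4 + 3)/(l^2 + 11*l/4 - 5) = (4*l + 3)/(4*l - 5)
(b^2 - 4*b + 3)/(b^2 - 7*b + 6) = (b - 3)/(b - 6)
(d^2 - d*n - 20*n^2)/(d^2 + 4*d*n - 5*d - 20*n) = (d - 5*n)/(d - 5)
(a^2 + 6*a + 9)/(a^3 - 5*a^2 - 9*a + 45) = (a + 3)/(a^2 - 8*a + 15)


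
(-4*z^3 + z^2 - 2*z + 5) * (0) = 0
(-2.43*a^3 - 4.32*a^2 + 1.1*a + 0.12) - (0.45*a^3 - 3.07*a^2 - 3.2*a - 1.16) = -2.88*a^3 - 1.25*a^2 + 4.3*a + 1.28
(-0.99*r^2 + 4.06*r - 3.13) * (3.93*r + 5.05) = -3.8907*r^3 + 10.9563*r^2 + 8.2021*r - 15.8065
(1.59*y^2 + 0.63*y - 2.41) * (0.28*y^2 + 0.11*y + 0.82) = 0.4452*y^4 + 0.3513*y^3 + 0.6983*y^2 + 0.2515*y - 1.9762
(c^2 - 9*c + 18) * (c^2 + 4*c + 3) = c^4 - 5*c^3 - 15*c^2 + 45*c + 54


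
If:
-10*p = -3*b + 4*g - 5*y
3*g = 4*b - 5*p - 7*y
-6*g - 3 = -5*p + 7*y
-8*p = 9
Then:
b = -7467/2360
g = -627/1180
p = -9/8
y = -1833/2360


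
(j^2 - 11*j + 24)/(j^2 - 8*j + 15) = (j - 8)/(j - 5)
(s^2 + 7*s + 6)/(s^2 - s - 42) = (s + 1)/(s - 7)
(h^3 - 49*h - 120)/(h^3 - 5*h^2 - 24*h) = (h + 5)/h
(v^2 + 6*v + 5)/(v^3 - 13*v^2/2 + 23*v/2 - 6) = 2*(v^2 + 6*v + 5)/(2*v^3 - 13*v^2 + 23*v - 12)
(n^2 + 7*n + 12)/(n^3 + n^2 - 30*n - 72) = 1/(n - 6)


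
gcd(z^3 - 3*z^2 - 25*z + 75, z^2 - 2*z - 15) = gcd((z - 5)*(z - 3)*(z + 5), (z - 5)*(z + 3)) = z - 5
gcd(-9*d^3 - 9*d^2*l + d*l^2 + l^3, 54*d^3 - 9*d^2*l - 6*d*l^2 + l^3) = 9*d^2 - l^2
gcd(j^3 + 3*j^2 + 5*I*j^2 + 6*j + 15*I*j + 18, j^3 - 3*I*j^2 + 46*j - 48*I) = j^2 + 5*I*j + 6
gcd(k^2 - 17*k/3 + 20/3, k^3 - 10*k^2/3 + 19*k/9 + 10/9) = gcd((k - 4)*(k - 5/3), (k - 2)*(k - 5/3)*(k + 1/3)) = k - 5/3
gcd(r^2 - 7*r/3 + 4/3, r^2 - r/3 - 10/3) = 1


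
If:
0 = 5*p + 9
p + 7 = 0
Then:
No Solution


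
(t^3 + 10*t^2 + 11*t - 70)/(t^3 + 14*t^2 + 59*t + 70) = (t - 2)/(t + 2)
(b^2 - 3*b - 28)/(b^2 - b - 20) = (b - 7)/(b - 5)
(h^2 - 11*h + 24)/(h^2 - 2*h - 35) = (-h^2 + 11*h - 24)/(-h^2 + 2*h + 35)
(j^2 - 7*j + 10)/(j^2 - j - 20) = (j - 2)/(j + 4)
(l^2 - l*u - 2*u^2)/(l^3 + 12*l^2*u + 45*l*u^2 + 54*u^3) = (l^2 - l*u - 2*u^2)/(l^3 + 12*l^2*u + 45*l*u^2 + 54*u^3)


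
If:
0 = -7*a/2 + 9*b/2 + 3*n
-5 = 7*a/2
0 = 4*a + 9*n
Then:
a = -10/7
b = -290/189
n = 40/63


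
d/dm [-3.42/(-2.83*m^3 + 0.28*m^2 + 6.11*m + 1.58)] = (-29.0358*m^2 + 1.9152*m + 20.8962)/(-2.83*m^3 + 0.28*m^2 + 6.11*m + 1.58)^2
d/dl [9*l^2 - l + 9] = 18*l - 1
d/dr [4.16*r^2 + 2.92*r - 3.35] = 8.32*r + 2.92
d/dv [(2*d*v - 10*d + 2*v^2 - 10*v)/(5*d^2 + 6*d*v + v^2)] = 10*(d + 1)/(25*d^2 + 10*d*v + v^2)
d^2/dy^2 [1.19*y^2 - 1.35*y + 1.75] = 2.38000000000000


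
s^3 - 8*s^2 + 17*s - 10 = (s - 5)*(s - 2)*(s - 1)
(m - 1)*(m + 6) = m^2 + 5*m - 6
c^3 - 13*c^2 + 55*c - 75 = (c - 5)^2*(c - 3)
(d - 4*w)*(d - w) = d^2 - 5*d*w + 4*w^2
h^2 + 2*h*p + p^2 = (h + p)^2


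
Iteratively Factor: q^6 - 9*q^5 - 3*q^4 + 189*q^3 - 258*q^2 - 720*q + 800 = (q - 4)*(q^5 - 5*q^4 - 23*q^3 + 97*q^2 + 130*q - 200) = (q - 4)*(q + 2)*(q^4 - 7*q^3 - 9*q^2 + 115*q - 100) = (q - 5)*(q - 4)*(q + 2)*(q^3 - 2*q^2 - 19*q + 20) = (q - 5)*(q - 4)*(q + 2)*(q + 4)*(q^2 - 6*q + 5) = (q - 5)*(q - 4)*(q - 1)*(q + 2)*(q + 4)*(q - 5)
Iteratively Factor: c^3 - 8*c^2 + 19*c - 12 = (c - 4)*(c^2 - 4*c + 3) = (c - 4)*(c - 3)*(c - 1)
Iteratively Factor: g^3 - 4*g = (g - 2)*(g^2 + 2*g) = g*(g - 2)*(g + 2)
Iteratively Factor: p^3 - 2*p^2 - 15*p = (p)*(p^2 - 2*p - 15) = p*(p + 3)*(p - 5)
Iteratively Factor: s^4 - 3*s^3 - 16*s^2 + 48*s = (s - 3)*(s^3 - 16*s) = s*(s - 3)*(s^2 - 16) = s*(s - 4)*(s - 3)*(s + 4)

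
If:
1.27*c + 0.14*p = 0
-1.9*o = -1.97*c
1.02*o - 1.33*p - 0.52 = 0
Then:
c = 0.04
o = 0.04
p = -0.36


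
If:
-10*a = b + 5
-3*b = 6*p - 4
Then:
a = p/5 - 19/30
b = 4/3 - 2*p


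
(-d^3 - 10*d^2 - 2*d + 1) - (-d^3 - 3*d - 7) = -10*d^2 + d + 8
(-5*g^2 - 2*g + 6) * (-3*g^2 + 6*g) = 15*g^4 - 24*g^3 - 30*g^2 + 36*g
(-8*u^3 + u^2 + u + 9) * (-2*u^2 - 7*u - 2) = 16*u^5 + 54*u^4 + 7*u^3 - 27*u^2 - 65*u - 18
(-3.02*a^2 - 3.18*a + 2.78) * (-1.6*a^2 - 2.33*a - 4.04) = 4.832*a^4 + 12.1246*a^3 + 15.1622*a^2 + 6.3698*a - 11.2312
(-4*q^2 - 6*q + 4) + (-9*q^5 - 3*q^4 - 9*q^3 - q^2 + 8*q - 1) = -9*q^5 - 3*q^4 - 9*q^3 - 5*q^2 + 2*q + 3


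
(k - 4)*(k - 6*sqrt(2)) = k^2 - 6*sqrt(2)*k - 4*k + 24*sqrt(2)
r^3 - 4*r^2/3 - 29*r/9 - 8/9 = (r - 8/3)*(r + 1/3)*(r + 1)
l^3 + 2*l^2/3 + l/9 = l*(l + 1/3)^2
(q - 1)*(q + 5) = q^2 + 4*q - 5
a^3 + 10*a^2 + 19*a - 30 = (a - 1)*(a + 5)*(a + 6)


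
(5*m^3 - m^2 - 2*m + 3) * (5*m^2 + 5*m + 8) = 25*m^5 + 20*m^4 + 25*m^3 - 3*m^2 - m + 24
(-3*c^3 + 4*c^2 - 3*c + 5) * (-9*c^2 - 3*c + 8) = 27*c^5 - 27*c^4 - 9*c^3 - 4*c^2 - 39*c + 40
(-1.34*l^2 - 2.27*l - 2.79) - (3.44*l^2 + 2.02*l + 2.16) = -4.78*l^2 - 4.29*l - 4.95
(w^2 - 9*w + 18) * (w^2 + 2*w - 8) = w^4 - 7*w^3 - 8*w^2 + 108*w - 144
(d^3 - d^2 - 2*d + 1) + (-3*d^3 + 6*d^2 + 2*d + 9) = -2*d^3 + 5*d^2 + 10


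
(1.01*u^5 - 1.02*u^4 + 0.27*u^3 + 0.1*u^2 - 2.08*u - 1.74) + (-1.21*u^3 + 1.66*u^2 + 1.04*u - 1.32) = 1.01*u^5 - 1.02*u^4 - 0.94*u^3 + 1.76*u^2 - 1.04*u - 3.06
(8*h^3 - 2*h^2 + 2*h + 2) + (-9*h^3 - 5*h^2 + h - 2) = -h^3 - 7*h^2 + 3*h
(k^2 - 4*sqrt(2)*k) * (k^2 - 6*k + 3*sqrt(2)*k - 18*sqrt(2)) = k^4 - 6*k^3 - sqrt(2)*k^3 - 24*k^2 + 6*sqrt(2)*k^2 + 144*k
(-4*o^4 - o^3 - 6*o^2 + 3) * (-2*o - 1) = 8*o^5 + 6*o^4 + 13*o^3 + 6*o^2 - 6*o - 3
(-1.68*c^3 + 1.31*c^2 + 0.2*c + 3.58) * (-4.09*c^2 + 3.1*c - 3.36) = 6.8712*c^5 - 10.5659*c^4 + 8.8878*c^3 - 18.4238*c^2 + 10.426*c - 12.0288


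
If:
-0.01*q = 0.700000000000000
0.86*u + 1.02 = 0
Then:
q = -70.00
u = -1.19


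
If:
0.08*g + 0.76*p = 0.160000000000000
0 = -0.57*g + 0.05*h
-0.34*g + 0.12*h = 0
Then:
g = 0.00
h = 0.00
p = 0.21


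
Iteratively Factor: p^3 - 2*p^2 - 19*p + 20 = (p - 1)*(p^2 - p - 20) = (p - 1)*(p + 4)*(p - 5)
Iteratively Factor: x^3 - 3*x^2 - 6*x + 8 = (x + 2)*(x^2 - 5*x + 4) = (x - 4)*(x + 2)*(x - 1)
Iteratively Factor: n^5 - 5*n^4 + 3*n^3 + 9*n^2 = (n)*(n^4 - 5*n^3 + 3*n^2 + 9*n) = n*(n - 3)*(n^3 - 2*n^2 - 3*n) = n*(n - 3)*(n + 1)*(n^2 - 3*n) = n*(n - 3)^2*(n + 1)*(n)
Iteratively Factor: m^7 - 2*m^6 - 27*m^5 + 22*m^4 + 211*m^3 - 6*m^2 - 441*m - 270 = (m - 5)*(m^6 + 3*m^5 - 12*m^4 - 38*m^3 + 21*m^2 + 99*m + 54) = (m - 5)*(m + 3)*(m^5 - 12*m^3 - 2*m^2 + 27*m + 18) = (m - 5)*(m - 3)*(m + 3)*(m^4 + 3*m^3 - 3*m^2 - 11*m - 6) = (m - 5)*(m - 3)*(m + 1)*(m + 3)*(m^3 + 2*m^2 - 5*m - 6) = (m - 5)*(m - 3)*(m + 1)^2*(m + 3)*(m^2 + m - 6) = (m - 5)*(m - 3)*(m - 2)*(m + 1)^2*(m + 3)*(m + 3)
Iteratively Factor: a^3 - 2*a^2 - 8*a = (a)*(a^2 - 2*a - 8) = a*(a + 2)*(a - 4)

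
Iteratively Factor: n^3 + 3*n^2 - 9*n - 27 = (n - 3)*(n^2 + 6*n + 9) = (n - 3)*(n + 3)*(n + 3)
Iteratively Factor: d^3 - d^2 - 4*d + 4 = (d - 1)*(d^2 - 4) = (d - 2)*(d - 1)*(d + 2)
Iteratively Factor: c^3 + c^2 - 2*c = (c - 1)*(c^2 + 2*c) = c*(c - 1)*(c + 2)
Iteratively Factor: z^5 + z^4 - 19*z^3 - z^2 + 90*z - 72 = (z + 3)*(z^4 - 2*z^3 - 13*z^2 + 38*z - 24) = (z - 1)*(z + 3)*(z^3 - z^2 - 14*z + 24) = (z - 3)*(z - 1)*(z + 3)*(z^2 + 2*z - 8) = (z - 3)*(z - 1)*(z + 3)*(z + 4)*(z - 2)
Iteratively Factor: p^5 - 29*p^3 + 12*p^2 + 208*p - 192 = (p - 3)*(p^4 + 3*p^3 - 20*p^2 - 48*p + 64) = (p - 3)*(p - 1)*(p^3 + 4*p^2 - 16*p - 64) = (p - 4)*(p - 3)*(p - 1)*(p^2 + 8*p + 16) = (p - 4)*(p - 3)*(p - 1)*(p + 4)*(p + 4)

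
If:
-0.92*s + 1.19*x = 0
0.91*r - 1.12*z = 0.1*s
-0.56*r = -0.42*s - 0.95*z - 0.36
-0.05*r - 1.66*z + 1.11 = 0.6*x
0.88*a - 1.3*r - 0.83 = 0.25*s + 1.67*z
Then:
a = 4.38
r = 1.21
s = -1.84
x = -1.42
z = 1.15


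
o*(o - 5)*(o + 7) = o^3 + 2*o^2 - 35*o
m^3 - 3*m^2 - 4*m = m*(m - 4)*(m + 1)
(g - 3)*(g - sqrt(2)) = g^2 - 3*g - sqrt(2)*g + 3*sqrt(2)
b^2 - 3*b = b*(b - 3)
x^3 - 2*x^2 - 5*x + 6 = (x - 3)*(x - 1)*(x + 2)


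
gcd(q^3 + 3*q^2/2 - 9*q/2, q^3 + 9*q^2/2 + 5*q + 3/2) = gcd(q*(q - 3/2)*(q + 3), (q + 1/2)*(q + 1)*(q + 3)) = q + 3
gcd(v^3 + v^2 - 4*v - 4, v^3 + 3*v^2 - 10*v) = v - 2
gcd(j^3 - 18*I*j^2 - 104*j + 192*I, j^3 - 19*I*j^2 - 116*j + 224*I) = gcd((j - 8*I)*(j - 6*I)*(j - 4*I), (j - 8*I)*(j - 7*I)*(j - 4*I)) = j^2 - 12*I*j - 32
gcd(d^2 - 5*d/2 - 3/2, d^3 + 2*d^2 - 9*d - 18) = d - 3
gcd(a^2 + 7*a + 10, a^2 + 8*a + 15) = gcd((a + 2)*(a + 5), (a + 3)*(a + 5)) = a + 5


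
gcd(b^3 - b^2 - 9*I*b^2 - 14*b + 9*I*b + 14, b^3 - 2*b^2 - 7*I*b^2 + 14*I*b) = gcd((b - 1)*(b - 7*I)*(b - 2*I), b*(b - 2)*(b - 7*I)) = b - 7*I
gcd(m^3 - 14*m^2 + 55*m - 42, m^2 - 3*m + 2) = m - 1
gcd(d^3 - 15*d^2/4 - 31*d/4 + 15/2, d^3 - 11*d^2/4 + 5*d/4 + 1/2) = 1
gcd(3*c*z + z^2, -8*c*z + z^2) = z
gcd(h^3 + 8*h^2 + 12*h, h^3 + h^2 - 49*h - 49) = 1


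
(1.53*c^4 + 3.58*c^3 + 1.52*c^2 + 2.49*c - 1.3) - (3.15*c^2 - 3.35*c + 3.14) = 1.53*c^4 + 3.58*c^3 - 1.63*c^2 + 5.84*c - 4.44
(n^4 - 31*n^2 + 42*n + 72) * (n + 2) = n^5 + 2*n^4 - 31*n^3 - 20*n^2 + 156*n + 144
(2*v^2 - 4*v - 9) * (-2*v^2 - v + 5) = -4*v^4 + 6*v^3 + 32*v^2 - 11*v - 45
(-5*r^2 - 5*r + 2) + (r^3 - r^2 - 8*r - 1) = r^3 - 6*r^2 - 13*r + 1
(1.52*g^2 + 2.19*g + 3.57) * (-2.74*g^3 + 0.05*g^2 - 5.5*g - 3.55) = -4.1648*g^5 - 5.9246*g^4 - 18.0323*g^3 - 17.2625*g^2 - 27.4095*g - 12.6735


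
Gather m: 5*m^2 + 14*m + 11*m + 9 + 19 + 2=5*m^2 + 25*m + 30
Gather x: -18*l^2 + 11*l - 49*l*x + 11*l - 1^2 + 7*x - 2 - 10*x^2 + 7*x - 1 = -18*l^2 + 22*l - 10*x^2 + x*(14 - 49*l) - 4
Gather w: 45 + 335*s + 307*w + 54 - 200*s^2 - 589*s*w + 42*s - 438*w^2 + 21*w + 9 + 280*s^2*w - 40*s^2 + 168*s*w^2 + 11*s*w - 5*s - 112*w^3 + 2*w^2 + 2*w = -240*s^2 + 372*s - 112*w^3 + w^2*(168*s - 436) + w*(280*s^2 - 578*s + 330) + 108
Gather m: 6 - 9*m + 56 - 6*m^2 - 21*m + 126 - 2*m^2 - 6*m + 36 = -8*m^2 - 36*m + 224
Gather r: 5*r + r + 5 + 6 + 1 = 6*r + 12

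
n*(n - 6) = n^2 - 6*n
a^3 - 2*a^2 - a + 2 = (a - 2)*(a - 1)*(a + 1)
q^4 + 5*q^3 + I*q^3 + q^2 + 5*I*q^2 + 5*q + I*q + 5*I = (q + 5)*(q - I)*(q + I)^2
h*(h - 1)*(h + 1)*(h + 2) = h^4 + 2*h^3 - h^2 - 2*h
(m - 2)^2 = m^2 - 4*m + 4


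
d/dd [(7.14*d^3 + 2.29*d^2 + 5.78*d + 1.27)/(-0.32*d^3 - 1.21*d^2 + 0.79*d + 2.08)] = (-7.90659999999999*d^4 + 14.9804*d^3 + 54.5757*d^2 + 12.5998*d + 11.0191)/(0.1024*d^6 + 0.7744*d^5 + 0.9585*d^4 - 3.243*d^3 - 4.4095*d^2 + 3.2864*d + 4.3264)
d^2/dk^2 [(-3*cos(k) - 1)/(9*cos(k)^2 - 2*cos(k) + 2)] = 2*(-2187*(1 - cos(2*k))^2*cos(k) - 378*(1 - cos(2*k))^2 + 1286*cos(k) - 428*cos(2*k) - 1080*cos(3*k) + 486*cos(5*k) + 1068)/(4*cos(k) - 9*cos(2*k) - 13)^3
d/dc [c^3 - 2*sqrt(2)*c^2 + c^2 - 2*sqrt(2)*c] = 3*c^2 - 4*sqrt(2)*c + 2*c - 2*sqrt(2)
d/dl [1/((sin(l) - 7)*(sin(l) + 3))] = 2*(2 - sin(l))*cos(l)/((sin(l) - 7)^2*(sin(l) + 3)^2)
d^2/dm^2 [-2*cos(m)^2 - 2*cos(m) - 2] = 2*cos(m) + 4*cos(2*m)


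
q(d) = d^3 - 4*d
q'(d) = 3*d^2 - 4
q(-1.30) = 3.00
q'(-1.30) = 1.07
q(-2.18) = -1.64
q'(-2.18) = 10.26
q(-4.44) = -69.77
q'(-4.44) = 55.14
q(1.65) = -2.11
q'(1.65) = 4.17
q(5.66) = 158.68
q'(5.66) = 92.11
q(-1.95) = 0.39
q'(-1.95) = 7.41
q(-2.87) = -12.16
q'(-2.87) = 20.71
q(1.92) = -0.60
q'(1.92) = 7.06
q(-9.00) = -693.00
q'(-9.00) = 239.00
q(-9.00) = -693.00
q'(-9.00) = 239.00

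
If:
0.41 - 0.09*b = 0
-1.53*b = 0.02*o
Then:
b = 4.56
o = -348.50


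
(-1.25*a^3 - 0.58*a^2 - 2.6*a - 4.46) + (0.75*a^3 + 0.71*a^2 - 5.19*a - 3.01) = -0.5*a^3 + 0.13*a^2 - 7.79*a - 7.47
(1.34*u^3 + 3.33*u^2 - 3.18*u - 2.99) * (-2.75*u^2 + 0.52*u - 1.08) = -3.685*u^5 - 8.4607*u^4 + 9.0294*u^3 + 2.9725*u^2 + 1.8796*u + 3.2292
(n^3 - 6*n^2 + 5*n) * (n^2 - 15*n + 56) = n^5 - 21*n^4 + 151*n^3 - 411*n^2 + 280*n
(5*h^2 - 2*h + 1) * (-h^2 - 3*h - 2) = -5*h^4 - 13*h^3 - 5*h^2 + h - 2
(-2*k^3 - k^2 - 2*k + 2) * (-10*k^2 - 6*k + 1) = 20*k^5 + 22*k^4 + 24*k^3 - 9*k^2 - 14*k + 2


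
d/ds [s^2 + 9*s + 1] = 2*s + 9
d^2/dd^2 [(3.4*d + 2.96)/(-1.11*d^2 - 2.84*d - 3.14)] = (-(2.22*d + 2.84)*(3.4*d + 2.96)*(4.44*d + 5.68) + (22.644*d + 25.8832)*(1.11*d^2 + 2.84*d + 3.14))/(1.11*d^2 + 2.84*d + 3.14)^3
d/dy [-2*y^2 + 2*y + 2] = 2 - 4*y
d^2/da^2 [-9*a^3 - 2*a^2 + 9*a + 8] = -54*a - 4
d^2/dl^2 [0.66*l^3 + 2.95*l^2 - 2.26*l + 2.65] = 3.96*l + 5.9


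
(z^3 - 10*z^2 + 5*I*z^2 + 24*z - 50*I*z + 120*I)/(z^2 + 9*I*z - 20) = (z^2 - 10*z + 24)/(z + 4*I)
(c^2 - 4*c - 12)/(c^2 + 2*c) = (c - 6)/c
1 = 1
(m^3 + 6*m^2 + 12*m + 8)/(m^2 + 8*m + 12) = (m^2 + 4*m + 4)/(m + 6)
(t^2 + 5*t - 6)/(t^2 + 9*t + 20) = (t^2 + 5*t - 6)/(t^2 + 9*t + 20)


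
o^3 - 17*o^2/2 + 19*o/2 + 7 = (o - 7)*(o - 2)*(o + 1/2)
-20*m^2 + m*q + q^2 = (-4*m + q)*(5*m + q)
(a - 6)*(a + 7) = a^2 + a - 42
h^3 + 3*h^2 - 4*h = h*(h - 1)*(h + 4)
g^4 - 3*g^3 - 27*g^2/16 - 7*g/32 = g*(g - 7/2)*(g + 1/4)^2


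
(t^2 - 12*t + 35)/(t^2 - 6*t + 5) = (t - 7)/(t - 1)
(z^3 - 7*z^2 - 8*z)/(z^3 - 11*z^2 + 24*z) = (z + 1)/(z - 3)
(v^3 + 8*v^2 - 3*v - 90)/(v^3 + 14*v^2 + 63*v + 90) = (v - 3)/(v + 3)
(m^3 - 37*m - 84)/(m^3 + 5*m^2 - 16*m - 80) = (m^2 - 4*m - 21)/(m^2 + m - 20)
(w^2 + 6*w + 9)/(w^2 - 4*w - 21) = (w + 3)/(w - 7)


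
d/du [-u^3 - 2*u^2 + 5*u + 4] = -3*u^2 - 4*u + 5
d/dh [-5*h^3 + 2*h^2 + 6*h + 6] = -15*h^2 + 4*h + 6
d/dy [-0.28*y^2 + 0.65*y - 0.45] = 0.65 - 0.56*y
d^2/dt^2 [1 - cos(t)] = cos(t)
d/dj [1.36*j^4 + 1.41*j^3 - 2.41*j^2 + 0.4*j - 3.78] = 5.44*j^3 + 4.23*j^2 - 4.82*j + 0.4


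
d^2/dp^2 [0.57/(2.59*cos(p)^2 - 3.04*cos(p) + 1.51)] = (-15.294468*(1 - cos(p)^2)^2 + 13.463856*cos(p)^3 - 3.998094*cos(p)^2 - 29.54424*cos(p) + 21.371466)/(2.59*cos(p)^2 - 3.04*cos(p) + 1.51)^3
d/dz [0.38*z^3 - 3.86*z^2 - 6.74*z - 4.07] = 1.14*z^2 - 7.72*z - 6.74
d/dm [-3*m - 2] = -3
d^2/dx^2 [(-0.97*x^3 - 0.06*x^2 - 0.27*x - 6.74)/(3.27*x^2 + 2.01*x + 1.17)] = (1.4210854715202e-14*x^5 + 1.4210854715202e-14*x^4 - 5.40099000000001*x^3 - 444.730446*x^2 - 267.569028*x - 1.781766)/(34.965783*x^6 + 64.478187*x^5 + 77.16546*x^4 + 54.260955*x^3 + 27.60966*x^2 + 8.254467*x + 1.601613)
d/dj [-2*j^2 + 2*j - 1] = 2 - 4*j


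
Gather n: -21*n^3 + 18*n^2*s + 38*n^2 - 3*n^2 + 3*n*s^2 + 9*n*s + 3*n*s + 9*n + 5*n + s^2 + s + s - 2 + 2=-21*n^3 + n^2*(18*s + 35) + n*(3*s^2 + 12*s + 14) + s^2 + 2*s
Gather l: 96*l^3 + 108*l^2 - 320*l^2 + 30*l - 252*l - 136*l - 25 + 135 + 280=96*l^3 - 212*l^2 - 358*l + 390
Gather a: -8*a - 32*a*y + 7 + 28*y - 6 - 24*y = a*(-32*y - 8) + 4*y + 1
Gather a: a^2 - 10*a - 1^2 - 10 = a^2 - 10*a - 11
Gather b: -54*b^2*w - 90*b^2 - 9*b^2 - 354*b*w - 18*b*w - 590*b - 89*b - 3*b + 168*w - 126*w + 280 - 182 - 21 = b^2*(-54*w - 99) + b*(-372*w - 682) + 42*w + 77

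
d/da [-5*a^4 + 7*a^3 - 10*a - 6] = -20*a^3 + 21*a^2 - 10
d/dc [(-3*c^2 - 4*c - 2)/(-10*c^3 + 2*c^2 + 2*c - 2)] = (-15*c^4 - 40*c^3 - 29*c^2 + 10*c + 6)/(2*(25*c^6 - 10*c^5 - 9*c^4 + 12*c^3 - c^2 - 2*c + 1))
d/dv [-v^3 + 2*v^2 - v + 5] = -3*v^2 + 4*v - 1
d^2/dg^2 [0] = 0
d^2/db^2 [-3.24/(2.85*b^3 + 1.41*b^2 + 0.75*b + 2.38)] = ((55.404*b + 9.1368)*(2.85*b^3 + 1.41*b^2 + 0.75*b + 2.38) - 3.24*(8.55*b^2 + 2.82*b + 0.75)*(17.1*b^2 + 5.64*b + 1.5))/(2.85*b^3 + 1.41*b^2 + 0.75*b + 2.38)^3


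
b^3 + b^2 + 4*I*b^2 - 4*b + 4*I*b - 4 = (b + 1)*(b + 2*I)^2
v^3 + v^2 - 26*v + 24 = (v - 4)*(v - 1)*(v + 6)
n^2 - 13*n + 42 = (n - 7)*(n - 6)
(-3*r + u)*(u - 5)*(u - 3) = -3*r*u^2 + 24*r*u - 45*r + u^3 - 8*u^2 + 15*u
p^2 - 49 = (p - 7)*(p + 7)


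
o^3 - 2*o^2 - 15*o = o*(o - 5)*(o + 3)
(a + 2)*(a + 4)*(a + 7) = a^3 + 13*a^2 + 50*a + 56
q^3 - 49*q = q*(q - 7)*(q + 7)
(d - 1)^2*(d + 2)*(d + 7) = d^4 + 7*d^3 - 3*d^2 - 19*d + 14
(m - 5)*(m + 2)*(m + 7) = m^3 + 4*m^2 - 31*m - 70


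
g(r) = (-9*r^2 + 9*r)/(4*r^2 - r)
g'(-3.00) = -0.16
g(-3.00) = -2.77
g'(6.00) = -0.05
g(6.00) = -1.96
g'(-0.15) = -10.55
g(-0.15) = -6.47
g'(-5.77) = -0.05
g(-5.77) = -2.53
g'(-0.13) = -11.69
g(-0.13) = -6.69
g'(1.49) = -1.10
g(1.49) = -0.89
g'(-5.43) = -0.05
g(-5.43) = -2.55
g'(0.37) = -117.19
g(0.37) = 11.81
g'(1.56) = -0.98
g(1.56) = -0.96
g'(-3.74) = -0.11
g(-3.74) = -2.67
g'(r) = (1 - 8*r)*(-9*r^2 + 9*r)/(4*r^2 - r)^2 + (9 - 18*r)/(4*r^2 - r)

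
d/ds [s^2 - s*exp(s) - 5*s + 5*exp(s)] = -s*exp(s) + 2*s + 4*exp(s) - 5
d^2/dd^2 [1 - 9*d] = 0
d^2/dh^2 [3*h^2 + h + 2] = 6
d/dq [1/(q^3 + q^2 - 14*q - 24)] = (-3*q^2 - 2*q + 14)/(q^3 + q^2 - 14*q - 24)^2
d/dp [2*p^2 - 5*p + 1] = 4*p - 5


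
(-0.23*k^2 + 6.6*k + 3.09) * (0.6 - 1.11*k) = 0.2553*k^3 - 7.464*k^2 + 0.5301*k + 1.854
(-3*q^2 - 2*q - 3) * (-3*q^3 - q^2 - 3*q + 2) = 9*q^5 + 9*q^4 + 20*q^3 + 3*q^2 + 5*q - 6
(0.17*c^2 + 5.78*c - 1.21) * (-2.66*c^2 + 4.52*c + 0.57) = -0.4522*c^4 - 14.6064*c^3 + 29.4411*c^2 - 2.1746*c - 0.6897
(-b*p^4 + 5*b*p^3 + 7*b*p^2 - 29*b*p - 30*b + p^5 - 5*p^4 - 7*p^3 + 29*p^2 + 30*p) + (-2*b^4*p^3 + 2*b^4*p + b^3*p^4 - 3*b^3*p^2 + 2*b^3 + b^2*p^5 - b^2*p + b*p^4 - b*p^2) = -2*b^4*p^3 + 2*b^4*p + b^3*p^4 - 3*b^3*p^2 + 2*b^3 + b^2*p^5 - b^2*p + 5*b*p^3 + 6*b*p^2 - 29*b*p - 30*b + p^5 - 5*p^4 - 7*p^3 + 29*p^2 + 30*p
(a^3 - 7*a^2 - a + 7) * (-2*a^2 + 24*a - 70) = -2*a^5 + 38*a^4 - 236*a^3 + 452*a^2 + 238*a - 490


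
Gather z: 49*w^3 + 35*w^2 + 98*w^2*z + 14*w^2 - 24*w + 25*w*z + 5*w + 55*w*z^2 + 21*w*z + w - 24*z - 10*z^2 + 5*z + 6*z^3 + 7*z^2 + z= 49*w^3 + 49*w^2 - 18*w + 6*z^3 + z^2*(55*w - 3) + z*(98*w^2 + 46*w - 18)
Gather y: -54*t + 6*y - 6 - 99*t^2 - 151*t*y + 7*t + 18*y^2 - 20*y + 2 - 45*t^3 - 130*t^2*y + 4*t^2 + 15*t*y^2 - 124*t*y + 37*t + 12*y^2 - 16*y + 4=-45*t^3 - 95*t^2 - 10*t + y^2*(15*t + 30) + y*(-130*t^2 - 275*t - 30)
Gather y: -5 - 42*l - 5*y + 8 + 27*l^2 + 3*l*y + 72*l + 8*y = 27*l^2 + 30*l + y*(3*l + 3) + 3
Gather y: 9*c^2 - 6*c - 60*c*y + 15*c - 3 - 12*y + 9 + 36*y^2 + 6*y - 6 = 9*c^2 + 9*c + 36*y^2 + y*(-60*c - 6)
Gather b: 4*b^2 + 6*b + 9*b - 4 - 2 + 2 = 4*b^2 + 15*b - 4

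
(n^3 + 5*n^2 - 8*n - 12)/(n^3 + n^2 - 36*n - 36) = (n - 2)/(n - 6)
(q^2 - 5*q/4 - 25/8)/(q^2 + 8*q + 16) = (8*q^2 - 10*q - 25)/(8*(q^2 + 8*q + 16))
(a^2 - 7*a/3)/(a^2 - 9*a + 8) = a*(3*a - 7)/(3*(a^2 - 9*a + 8))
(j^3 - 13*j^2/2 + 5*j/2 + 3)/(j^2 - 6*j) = j - 1/2 - 1/(2*j)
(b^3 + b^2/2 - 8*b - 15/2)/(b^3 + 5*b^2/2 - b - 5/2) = (b - 3)/(b - 1)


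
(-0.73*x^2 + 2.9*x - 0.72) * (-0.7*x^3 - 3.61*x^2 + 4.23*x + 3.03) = 0.511*x^5 + 0.6053*x^4 - 13.0529*x^3 + 12.6543*x^2 + 5.7414*x - 2.1816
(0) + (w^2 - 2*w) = w^2 - 2*w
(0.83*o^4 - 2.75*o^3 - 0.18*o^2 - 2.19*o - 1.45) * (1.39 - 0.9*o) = -0.747*o^5 + 3.6287*o^4 - 3.6605*o^3 + 1.7208*o^2 - 1.7391*o - 2.0155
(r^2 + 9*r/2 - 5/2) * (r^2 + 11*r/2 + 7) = r^4 + 10*r^3 + 117*r^2/4 + 71*r/4 - 35/2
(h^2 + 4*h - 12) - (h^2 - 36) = 4*h + 24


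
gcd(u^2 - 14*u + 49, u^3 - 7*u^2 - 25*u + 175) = u - 7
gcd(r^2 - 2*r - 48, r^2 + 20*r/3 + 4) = r + 6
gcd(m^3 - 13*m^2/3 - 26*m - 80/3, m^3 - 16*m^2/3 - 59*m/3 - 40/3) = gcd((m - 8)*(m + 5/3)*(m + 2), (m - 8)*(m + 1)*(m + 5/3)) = m^2 - 19*m/3 - 40/3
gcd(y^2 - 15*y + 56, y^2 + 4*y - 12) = 1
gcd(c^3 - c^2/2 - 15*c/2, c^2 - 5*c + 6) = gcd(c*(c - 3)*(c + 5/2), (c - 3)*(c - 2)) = c - 3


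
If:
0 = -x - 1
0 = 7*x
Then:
No Solution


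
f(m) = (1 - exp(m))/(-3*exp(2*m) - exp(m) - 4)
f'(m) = (1 - exp(m))*(6*exp(2*m) + exp(m))/(-3*exp(2*m) - exp(m) - 4)^2 - exp(m)/(-3*exp(2*m) - exp(m) - 4) = ((1 - exp(m))*(6*exp(m) + 1) + 3*exp(2*m) + exp(m) + 4)*exp(m)/(3*exp(2*m) + exp(m) + 4)^2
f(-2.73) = -0.23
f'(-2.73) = 0.02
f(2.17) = 0.03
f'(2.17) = -0.03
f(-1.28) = -0.16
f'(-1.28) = 0.09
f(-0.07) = -0.01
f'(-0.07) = 0.13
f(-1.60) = -0.18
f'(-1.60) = 0.07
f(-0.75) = -0.10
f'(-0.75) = 0.13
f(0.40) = 0.04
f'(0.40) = 0.07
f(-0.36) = -0.05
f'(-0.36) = 0.14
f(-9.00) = -0.25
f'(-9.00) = 0.00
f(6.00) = 0.00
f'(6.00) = 0.00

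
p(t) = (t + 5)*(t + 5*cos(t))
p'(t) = t + (1 - 5*sin(t))*(t + 5) + 5*cos(t)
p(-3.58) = -11.51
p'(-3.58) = -9.70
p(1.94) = 0.94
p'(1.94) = -25.29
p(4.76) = 48.78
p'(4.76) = 63.50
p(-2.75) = -16.59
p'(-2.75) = -0.83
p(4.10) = 11.16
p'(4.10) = 47.56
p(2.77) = -14.68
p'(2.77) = -8.23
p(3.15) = -15.08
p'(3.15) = 6.64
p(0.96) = 22.81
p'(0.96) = -14.62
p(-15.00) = 187.98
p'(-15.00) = -61.31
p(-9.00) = 54.22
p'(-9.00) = -25.80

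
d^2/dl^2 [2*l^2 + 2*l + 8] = 4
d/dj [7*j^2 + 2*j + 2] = 14*j + 2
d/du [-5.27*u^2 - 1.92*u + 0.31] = -10.54*u - 1.92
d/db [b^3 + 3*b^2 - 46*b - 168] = 3*b^2 + 6*b - 46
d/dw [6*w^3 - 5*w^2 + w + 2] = 18*w^2 - 10*w + 1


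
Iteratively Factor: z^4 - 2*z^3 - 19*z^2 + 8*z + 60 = (z - 2)*(z^3 - 19*z - 30) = (z - 2)*(z + 2)*(z^2 - 2*z - 15) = (z - 2)*(z + 2)*(z + 3)*(z - 5)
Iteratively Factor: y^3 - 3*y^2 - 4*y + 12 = (y - 2)*(y^2 - y - 6) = (y - 2)*(y + 2)*(y - 3)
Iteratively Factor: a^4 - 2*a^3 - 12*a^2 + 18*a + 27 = (a - 3)*(a^3 + a^2 - 9*a - 9) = (a - 3)^2*(a^2 + 4*a + 3) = (a - 3)^2*(a + 1)*(a + 3)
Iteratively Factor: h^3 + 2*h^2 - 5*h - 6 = (h + 3)*(h^2 - h - 2) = (h + 1)*(h + 3)*(h - 2)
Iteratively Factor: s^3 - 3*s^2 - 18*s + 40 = (s - 2)*(s^2 - s - 20) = (s - 5)*(s - 2)*(s + 4)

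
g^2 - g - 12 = (g - 4)*(g + 3)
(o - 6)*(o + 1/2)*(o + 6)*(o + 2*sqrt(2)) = o^4 + o^3/2 + 2*sqrt(2)*o^3 - 36*o^2 + sqrt(2)*o^2 - 72*sqrt(2)*o - 18*o - 36*sqrt(2)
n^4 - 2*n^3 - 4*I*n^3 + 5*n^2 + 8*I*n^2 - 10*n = n*(n - 2)*(n - 5*I)*(n + I)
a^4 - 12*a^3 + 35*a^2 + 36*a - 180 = (a - 6)*(a - 5)*(a - 3)*(a + 2)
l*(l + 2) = l^2 + 2*l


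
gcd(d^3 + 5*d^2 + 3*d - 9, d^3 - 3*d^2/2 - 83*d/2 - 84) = d + 3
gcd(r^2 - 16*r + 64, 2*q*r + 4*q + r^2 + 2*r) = 1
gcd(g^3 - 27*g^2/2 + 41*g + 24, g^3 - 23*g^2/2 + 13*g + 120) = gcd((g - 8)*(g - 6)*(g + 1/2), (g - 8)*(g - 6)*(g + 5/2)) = g^2 - 14*g + 48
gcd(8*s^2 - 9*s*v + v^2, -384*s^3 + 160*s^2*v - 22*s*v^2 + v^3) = 8*s - v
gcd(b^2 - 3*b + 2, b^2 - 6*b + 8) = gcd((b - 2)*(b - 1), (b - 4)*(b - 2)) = b - 2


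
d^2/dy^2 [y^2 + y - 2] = 2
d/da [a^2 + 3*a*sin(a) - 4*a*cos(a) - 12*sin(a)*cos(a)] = 4*a*sin(a) + 3*a*cos(a) + 2*a + 3*sin(a) - 4*cos(a) - 12*cos(2*a)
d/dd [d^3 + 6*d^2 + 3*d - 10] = 3*d^2 + 12*d + 3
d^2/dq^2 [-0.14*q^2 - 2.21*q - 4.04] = -0.280000000000000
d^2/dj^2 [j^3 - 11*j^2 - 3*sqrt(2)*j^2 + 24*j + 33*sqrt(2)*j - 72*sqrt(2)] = 6*j - 22 - 6*sqrt(2)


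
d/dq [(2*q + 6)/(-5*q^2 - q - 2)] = 2*(-5*q^2 - q + (q + 3)*(10*q + 1) - 2)/(5*q^2 + q + 2)^2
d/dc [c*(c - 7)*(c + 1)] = 3*c^2 - 12*c - 7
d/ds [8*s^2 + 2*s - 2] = 16*s + 2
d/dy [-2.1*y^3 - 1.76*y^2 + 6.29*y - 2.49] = -6.3*y^2 - 3.52*y + 6.29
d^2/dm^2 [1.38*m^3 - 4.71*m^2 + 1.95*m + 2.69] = 8.28*m - 9.42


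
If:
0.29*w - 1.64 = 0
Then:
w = 5.66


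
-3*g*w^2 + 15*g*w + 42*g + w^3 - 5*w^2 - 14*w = (-3*g + w)*(w - 7)*(w + 2)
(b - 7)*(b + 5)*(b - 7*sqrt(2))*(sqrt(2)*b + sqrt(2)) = sqrt(2)*b^4 - 14*b^3 - sqrt(2)*b^3 - 37*sqrt(2)*b^2 + 14*b^2 - 35*sqrt(2)*b + 518*b + 490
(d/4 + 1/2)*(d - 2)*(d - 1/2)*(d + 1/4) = d^4/4 - d^3/16 - 33*d^2/32 + d/4 + 1/8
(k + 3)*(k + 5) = k^2 + 8*k + 15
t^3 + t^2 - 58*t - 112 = (t - 8)*(t + 2)*(t + 7)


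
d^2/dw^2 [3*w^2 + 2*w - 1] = 6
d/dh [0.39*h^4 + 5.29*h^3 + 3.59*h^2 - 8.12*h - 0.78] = 1.56*h^3 + 15.87*h^2 + 7.18*h - 8.12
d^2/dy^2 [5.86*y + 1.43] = 0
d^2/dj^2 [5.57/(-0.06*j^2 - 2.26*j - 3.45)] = (0.040104*j^2 + 1.510584*j - 5.57*(0.12*j + 2.26)*(0.24*j + 4.52) + 2.30598)/(0.06*j^2 + 2.26*j + 3.45)^3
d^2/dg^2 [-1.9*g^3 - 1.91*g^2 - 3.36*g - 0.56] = -11.4*g - 3.82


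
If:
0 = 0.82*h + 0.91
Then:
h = -1.11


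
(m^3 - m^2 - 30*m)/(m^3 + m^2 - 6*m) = (m^2 - m - 30)/(m^2 + m - 6)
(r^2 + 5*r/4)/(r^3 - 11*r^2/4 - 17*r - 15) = r/(r^2 - 4*r - 12)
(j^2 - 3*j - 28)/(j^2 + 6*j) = (j^2 - 3*j - 28)/(j*(j + 6))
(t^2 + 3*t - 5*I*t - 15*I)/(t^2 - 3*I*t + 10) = (t + 3)/(t + 2*I)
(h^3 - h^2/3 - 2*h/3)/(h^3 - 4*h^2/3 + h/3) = (3*h + 2)/(3*h - 1)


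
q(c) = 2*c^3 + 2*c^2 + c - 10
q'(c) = 6*c^2 + 4*c + 1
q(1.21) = -2.32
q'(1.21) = 14.62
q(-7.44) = -730.39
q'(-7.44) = 303.36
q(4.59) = 230.13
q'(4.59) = 145.77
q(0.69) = -7.70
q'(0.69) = 6.62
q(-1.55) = -14.19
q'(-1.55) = 9.22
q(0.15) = -9.80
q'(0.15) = 1.74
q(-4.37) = -143.08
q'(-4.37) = 98.10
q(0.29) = -9.49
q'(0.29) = 2.66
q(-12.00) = -3190.00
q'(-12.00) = 817.00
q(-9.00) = -1315.00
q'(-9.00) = 451.00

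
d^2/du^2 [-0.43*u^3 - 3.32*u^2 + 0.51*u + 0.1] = -2.58*u - 6.64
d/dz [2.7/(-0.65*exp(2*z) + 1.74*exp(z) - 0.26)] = (3.51*exp(z) - 4.698)*exp(z)/(0.65*exp(2*z) - 1.74*exp(z) + 0.26)^2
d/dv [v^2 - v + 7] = 2*v - 1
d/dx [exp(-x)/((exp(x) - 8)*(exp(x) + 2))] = (-3*exp(2*x) + 12*exp(x) + 16)*exp(-x)/(exp(4*x) - 12*exp(3*x) + 4*exp(2*x) + 192*exp(x) + 256)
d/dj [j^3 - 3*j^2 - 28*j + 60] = 3*j^2 - 6*j - 28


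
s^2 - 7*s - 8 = (s - 8)*(s + 1)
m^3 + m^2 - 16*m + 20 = (m - 2)^2*(m + 5)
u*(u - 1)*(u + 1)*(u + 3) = u^4 + 3*u^3 - u^2 - 3*u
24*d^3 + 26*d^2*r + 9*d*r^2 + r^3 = (2*d + r)*(3*d + r)*(4*d + r)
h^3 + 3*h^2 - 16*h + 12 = (h - 2)*(h - 1)*(h + 6)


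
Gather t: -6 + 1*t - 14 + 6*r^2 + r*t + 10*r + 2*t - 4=6*r^2 + 10*r + t*(r + 3) - 24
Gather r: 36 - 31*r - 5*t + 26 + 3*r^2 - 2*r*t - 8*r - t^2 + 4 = 3*r^2 + r*(-2*t - 39) - t^2 - 5*t + 66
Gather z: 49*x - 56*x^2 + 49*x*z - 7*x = -56*x^2 + 49*x*z + 42*x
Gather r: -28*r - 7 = -28*r - 7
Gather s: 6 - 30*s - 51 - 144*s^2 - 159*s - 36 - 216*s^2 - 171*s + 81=-360*s^2 - 360*s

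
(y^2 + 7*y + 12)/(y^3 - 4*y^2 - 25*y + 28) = (y + 3)/(y^2 - 8*y + 7)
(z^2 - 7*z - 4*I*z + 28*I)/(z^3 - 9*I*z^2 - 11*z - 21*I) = (-z^2 + 7*z + 4*I*z - 28*I)/(-z^3 + 9*I*z^2 + 11*z + 21*I)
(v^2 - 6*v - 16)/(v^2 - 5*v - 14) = (v - 8)/(v - 7)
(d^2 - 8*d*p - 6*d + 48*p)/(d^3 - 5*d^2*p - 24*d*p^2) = (d - 6)/(d*(d + 3*p))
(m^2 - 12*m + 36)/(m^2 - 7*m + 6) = (m - 6)/(m - 1)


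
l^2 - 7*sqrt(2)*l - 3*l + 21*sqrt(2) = (l - 3)*(l - 7*sqrt(2))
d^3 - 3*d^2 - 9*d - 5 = (d - 5)*(d + 1)^2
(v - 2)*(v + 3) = v^2 + v - 6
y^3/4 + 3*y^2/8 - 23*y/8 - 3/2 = (y/4 + 1)*(y - 3)*(y + 1/2)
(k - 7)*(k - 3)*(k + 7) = k^3 - 3*k^2 - 49*k + 147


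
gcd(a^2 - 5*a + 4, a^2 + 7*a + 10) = 1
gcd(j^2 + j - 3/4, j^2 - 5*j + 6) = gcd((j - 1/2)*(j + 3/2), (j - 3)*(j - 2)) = 1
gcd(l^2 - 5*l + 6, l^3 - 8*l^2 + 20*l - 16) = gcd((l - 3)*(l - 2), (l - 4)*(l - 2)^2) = l - 2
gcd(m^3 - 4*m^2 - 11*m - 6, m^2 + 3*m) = 1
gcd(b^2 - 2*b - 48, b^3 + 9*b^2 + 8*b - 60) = b + 6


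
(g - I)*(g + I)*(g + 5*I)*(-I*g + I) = -I*g^4 + 5*g^3 + I*g^3 - 5*g^2 - I*g^2 + 5*g + I*g - 5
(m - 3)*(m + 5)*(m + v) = m^3 + m^2*v + 2*m^2 + 2*m*v - 15*m - 15*v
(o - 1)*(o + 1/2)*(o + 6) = o^3 + 11*o^2/2 - 7*o/2 - 3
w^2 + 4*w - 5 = (w - 1)*(w + 5)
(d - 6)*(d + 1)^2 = d^3 - 4*d^2 - 11*d - 6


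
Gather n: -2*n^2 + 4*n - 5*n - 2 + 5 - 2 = -2*n^2 - n + 1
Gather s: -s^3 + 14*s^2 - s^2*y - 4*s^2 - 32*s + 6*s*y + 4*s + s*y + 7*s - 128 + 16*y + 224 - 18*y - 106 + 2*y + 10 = -s^3 + s^2*(10 - y) + s*(7*y - 21)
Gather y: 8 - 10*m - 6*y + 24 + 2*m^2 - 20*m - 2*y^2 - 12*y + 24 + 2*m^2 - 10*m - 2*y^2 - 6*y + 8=4*m^2 - 40*m - 4*y^2 - 24*y + 64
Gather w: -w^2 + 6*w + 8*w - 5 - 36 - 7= -w^2 + 14*w - 48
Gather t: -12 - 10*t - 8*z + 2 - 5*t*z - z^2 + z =t*(-5*z - 10) - z^2 - 7*z - 10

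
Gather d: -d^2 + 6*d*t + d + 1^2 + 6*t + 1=-d^2 + d*(6*t + 1) + 6*t + 2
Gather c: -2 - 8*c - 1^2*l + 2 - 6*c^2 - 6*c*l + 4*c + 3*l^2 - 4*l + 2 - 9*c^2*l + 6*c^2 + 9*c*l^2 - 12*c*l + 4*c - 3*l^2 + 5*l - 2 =-9*c^2*l + c*(9*l^2 - 18*l)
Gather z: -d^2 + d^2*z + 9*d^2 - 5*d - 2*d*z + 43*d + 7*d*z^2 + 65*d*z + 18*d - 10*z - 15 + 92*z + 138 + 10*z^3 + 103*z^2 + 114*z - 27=8*d^2 + 56*d + 10*z^3 + z^2*(7*d + 103) + z*(d^2 + 63*d + 196) + 96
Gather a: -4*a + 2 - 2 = -4*a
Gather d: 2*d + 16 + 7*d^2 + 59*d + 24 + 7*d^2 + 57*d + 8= 14*d^2 + 118*d + 48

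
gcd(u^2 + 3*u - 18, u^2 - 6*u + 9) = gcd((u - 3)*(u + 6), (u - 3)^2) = u - 3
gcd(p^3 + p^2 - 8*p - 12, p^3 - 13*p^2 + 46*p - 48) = p - 3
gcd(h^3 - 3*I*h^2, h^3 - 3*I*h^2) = h^3 - 3*I*h^2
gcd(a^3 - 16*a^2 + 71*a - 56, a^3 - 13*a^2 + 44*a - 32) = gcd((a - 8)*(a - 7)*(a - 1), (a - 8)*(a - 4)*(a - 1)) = a^2 - 9*a + 8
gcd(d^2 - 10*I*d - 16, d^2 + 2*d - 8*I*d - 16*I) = d - 8*I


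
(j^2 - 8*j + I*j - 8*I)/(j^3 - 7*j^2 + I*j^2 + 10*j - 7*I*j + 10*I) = (j - 8)/(j^2 - 7*j + 10)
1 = 1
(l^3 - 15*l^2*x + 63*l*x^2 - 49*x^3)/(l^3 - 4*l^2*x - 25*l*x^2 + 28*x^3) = (l - 7*x)/(l + 4*x)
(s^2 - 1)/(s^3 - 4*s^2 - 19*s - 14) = (s - 1)/(s^2 - 5*s - 14)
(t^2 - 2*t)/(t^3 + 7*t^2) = (t - 2)/(t*(t + 7))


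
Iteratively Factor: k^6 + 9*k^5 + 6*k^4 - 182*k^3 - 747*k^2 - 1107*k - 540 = (k - 5)*(k^5 + 14*k^4 + 76*k^3 + 198*k^2 + 243*k + 108) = (k - 5)*(k + 3)*(k^4 + 11*k^3 + 43*k^2 + 69*k + 36) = (k - 5)*(k + 3)^2*(k^3 + 8*k^2 + 19*k + 12) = (k - 5)*(k + 3)^2*(k + 4)*(k^2 + 4*k + 3) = (k - 5)*(k + 3)^3*(k + 4)*(k + 1)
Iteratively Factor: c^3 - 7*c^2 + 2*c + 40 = (c + 2)*(c^2 - 9*c + 20) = (c - 5)*(c + 2)*(c - 4)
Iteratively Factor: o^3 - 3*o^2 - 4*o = (o - 4)*(o^2 + o) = o*(o - 4)*(o + 1)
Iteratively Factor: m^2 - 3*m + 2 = (m - 2)*(m - 1)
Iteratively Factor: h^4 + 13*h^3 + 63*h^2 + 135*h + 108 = (h + 3)*(h^3 + 10*h^2 + 33*h + 36) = (h + 3)^2*(h^2 + 7*h + 12) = (h + 3)^3*(h + 4)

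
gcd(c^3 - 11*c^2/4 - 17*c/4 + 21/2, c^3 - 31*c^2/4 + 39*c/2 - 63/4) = c^2 - 19*c/4 + 21/4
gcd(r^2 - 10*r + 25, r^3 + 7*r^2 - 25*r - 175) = r - 5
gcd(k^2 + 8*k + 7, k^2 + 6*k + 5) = k + 1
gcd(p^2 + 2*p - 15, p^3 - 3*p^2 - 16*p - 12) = 1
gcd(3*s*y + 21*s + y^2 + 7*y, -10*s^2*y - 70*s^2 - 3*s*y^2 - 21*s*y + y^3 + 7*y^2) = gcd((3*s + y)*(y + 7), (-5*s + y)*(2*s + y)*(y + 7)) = y + 7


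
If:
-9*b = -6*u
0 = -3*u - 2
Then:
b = -4/9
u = -2/3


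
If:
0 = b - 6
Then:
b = 6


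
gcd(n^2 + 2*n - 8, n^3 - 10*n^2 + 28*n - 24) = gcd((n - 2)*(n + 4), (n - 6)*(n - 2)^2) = n - 2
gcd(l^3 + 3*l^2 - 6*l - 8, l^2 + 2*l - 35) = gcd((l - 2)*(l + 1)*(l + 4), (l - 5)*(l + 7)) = 1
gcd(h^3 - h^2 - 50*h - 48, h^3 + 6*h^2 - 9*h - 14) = h + 1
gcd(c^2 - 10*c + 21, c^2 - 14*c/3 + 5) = c - 3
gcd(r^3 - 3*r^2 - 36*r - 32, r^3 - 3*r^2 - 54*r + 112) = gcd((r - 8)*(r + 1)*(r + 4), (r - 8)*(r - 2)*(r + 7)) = r - 8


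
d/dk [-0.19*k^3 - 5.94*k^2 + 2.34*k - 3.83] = -0.57*k^2 - 11.88*k + 2.34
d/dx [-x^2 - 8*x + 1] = -2*x - 8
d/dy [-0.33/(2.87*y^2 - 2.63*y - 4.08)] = (1.8942*y - 0.8679)/(-2.87*y^2 + 2.63*y + 4.08)^2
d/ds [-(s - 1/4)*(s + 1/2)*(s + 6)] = -3*s^2 - 25*s/2 - 11/8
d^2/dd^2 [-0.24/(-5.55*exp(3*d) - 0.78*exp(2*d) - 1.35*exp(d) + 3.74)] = (-(11.988*exp(2*d) + 0.7488*exp(d) + 0.324)*(5.55*exp(3*d) + 0.78*exp(2*d) + 1.35*exp(d) - 3.74) + 0.24*(16.65*exp(2*d) + 1.56*exp(d) + 1.35)*(33.3*exp(2*d) + 3.12*exp(d) + 2.7)*exp(d))*exp(d)/(5.55*exp(3*d) + 0.78*exp(2*d) + 1.35*exp(d) - 3.74)^3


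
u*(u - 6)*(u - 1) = u^3 - 7*u^2 + 6*u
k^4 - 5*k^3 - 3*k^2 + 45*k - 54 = (k - 3)^2*(k - 2)*(k + 3)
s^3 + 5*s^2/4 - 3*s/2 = s*(s - 3/4)*(s + 2)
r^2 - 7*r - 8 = (r - 8)*(r + 1)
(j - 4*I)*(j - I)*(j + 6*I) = j^3 + I*j^2 + 26*j - 24*I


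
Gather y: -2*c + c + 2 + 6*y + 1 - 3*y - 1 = -c + 3*y + 2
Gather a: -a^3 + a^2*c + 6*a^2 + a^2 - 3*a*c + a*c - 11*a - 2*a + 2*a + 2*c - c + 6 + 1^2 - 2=-a^3 + a^2*(c + 7) + a*(-2*c - 11) + c + 5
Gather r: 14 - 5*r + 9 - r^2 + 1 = -r^2 - 5*r + 24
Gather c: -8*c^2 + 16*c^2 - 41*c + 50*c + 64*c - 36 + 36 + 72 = 8*c^2 + 73*c + 72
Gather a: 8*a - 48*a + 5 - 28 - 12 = -40*a - 35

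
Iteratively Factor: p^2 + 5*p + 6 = (p + 2)*(p + 3)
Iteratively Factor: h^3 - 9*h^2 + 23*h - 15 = (h - 1)*(h^2 - 8*h + 15) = (h - 3)*(h - 1)*(h - 5)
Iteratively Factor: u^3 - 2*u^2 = (u - 2)*(u^2) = u*(u - 2)*(u)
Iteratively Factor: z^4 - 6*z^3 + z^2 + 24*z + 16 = (z + 1)*(z^3 - 7*z^2 + 8*z + 16) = (z - 4)*(z + 1)*(z^2 - 3*z - 4) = (z - 4)^2*(z + 1)*(z + 1)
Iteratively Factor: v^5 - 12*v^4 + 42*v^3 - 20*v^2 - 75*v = (v + 1)*(v^4 - 13*v^3 + 55*v^2 - 75*v) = v*(v + 1)*(v^3 - 13*v^2 + 55*v - 75) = v*(v - 5)*(v + 1)*(v^2 - 8*v + 15) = v*(v - 5)^2*(v + 1)*(v - 3)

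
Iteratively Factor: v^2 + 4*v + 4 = (v + 2)*(v + 2)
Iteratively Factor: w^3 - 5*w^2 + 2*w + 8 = (w - 4)*(w^2 - w - 2) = (w - 4)*(w + 1)*(w - 2)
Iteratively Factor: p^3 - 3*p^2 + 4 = (p + 1)*(p^2 - 4*p + 4) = (p - 2)*(p + 1)*(p - 2)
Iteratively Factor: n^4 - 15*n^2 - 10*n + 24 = (n - 4)*(n^3 + 4*n^2 + n - 6) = (n - 4)*(n + 3)*(n^2 + n - 2) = (n - 4)*(n - 1)*(n + 3)*(n + 2)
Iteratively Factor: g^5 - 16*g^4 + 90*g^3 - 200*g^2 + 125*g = (g - 1)*(g^4 - 15*g^3 + 75*g^2 - 125*g) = (g - 5)*(g - 1)*(g^3 - 10*g^2 + 25*g) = (g - 5)^2*(g - 1)*(g^2 - 5*g) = (g - 5)^3*(g - 1)*(g)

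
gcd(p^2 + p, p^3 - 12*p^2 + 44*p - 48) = 1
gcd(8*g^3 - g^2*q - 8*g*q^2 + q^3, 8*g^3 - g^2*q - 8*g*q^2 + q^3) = 8*g^3 - g^2*q - 8*g*q^2 + q^3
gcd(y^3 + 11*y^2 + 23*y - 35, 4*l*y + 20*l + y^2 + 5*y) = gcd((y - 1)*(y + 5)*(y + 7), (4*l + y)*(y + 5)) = y + 5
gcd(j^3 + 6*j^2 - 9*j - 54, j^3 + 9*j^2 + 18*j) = j^2 + 9*j + 18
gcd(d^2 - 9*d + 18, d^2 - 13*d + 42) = d - 6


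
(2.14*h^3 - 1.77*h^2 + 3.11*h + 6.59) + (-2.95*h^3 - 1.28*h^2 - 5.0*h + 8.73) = -0.81*h^3 - 3.05*h^2 - 1.89*h + 15.32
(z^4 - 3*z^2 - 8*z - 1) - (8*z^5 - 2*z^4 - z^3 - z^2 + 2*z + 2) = -8*z^5 + 3*z^4 + z^3 - 2*z^2 - 10*z - 3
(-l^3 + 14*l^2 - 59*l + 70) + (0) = -l^3 + 14*l^2 - 59*l + 70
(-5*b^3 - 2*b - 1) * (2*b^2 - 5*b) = -10*b^5 + 25*b^4 - 4*b^3 + 8*b^2 + 5*b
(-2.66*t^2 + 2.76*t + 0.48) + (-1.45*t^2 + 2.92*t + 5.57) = -4.11*t^2 + 5.68*t + 6.05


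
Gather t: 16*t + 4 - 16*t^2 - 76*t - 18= -16*t^2 - 60*t - 14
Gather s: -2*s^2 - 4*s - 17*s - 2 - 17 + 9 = -2*s^2 - 21*s - 10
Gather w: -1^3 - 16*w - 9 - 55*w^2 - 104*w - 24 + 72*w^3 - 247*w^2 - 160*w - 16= 72*w^3 - 302*w^2 - 280*w - 50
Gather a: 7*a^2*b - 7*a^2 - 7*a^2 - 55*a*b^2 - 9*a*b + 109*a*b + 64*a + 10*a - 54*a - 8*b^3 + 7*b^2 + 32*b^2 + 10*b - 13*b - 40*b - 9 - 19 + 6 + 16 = a^2*(7*b - 14) + a*(-55*b^2 + 100*b + 20) - 8*b^3 + 39*b^2 - 43*b - 6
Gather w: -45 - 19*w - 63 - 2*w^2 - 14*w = -2*w^2 - 33*w - 108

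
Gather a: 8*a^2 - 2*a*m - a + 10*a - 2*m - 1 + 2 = 8*a^2 + a*(9 - 2*m) - 2*m + 1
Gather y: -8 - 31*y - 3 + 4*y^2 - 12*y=4*y^2 - 43*y - 11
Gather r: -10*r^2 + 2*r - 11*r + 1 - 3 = -10*r^2 - 9*r - 2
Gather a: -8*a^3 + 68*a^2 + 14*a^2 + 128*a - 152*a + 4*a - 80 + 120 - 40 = -8*a^3 + 82*a^2 - 20*a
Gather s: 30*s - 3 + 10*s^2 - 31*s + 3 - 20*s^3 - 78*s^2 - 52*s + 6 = -20*s^3 - 68*s^2 - 53*s + 6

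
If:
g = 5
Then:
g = 5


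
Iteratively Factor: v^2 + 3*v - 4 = (v + 4)*(v - 1)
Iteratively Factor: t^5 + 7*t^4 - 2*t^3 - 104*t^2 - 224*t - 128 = (t + 1)*(t^4 + 6*t^3 - 8*t^2 - 96*t - 128) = (t - 4)*(t + 1)*(t^3 + 10*t^2 + 32*t + 32) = (t - 4)*(t + 1)*(t + 2)*(t^2 + 8*t + 16) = (t - 4)*(t + 1)*(t + 2)*(t + 4)*(t + 4)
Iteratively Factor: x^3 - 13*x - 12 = (x - 4)*(x^2 + 4*x + 3) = (x - 4)*(x + 1)*(x + 3)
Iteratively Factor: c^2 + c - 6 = (c - 2)*(c + 3)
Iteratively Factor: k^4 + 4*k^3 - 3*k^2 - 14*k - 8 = (k - 2)*(k^3 + 6*k^2 + 9*k + 4) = (k - 2)*(k + 1)*(k^2 + 5*k + 4) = (k - 2)*(k + 1)*(k + 4)*(k + 1)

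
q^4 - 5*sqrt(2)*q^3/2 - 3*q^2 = q^2*(q - 3*sqrt(2))*(q + sqrt(2)/2)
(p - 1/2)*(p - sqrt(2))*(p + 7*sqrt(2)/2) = p^3 - p^2/2 + 5*sqrt(2)*p^2/2 - 7*p - 5*sqrt(2)*p/4 + 7/2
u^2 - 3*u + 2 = (u - 2)*(u - 1)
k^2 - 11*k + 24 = (k - 8)*(k - 3)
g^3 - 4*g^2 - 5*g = g*(g - 5)*(g + 1)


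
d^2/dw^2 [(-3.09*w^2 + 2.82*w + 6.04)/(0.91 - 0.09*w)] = (1.38777878078145e-17*w^2 + 4.557894)/(0.000729*w^3 - 0.022113*w^2 + 0.223587*w - 0.753571)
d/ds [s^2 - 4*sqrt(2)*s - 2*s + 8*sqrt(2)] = 2*s - 4*sqrt(2) - 2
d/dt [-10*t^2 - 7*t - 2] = -20*t - 7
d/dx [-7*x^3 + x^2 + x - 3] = -21*x^2 + 2*x + 1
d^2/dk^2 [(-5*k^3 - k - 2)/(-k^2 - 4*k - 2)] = 2*(71*k^3 + 126*k^2 + 78*k + 20)/(k^6 + 12*k^5 + 54*k^4 + 112*k^3 + 108*k^2 + 48*k + 8)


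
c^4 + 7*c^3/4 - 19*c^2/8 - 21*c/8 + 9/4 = (c - 1)*(c - 3/4)*(c + 3/2)*(c + 2)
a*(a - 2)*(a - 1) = a^3 - 3*a^2 + 2*a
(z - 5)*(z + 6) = z^2 + z - 30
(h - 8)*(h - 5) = h^2 - 13*h + 40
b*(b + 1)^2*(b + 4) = b^4 + 6*b^3 + 9*b^2 + 4*b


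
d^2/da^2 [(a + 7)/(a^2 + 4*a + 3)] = 2*(4*(a + 2)^2*(a + 7) - (3*a + 11)*(a^2 + 4*a + 3))/(a^2 + 4*a + 3)^3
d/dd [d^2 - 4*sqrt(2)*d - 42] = 2*d - 4*sqrt(2)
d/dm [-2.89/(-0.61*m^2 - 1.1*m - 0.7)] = (-3.5258*m - 3.179)/(0.61*m^2 + 1.1*m + 0.7)^2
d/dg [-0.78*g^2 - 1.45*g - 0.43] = -1.56*g - 1.45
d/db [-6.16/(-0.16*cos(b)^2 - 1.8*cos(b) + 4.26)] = (1.9712*cos(b) + 11.088)*sin(b)/(0.16*cos(b)^2 + 1.8*cos(b) - 4.26)^2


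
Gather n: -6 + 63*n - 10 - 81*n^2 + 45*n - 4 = -81*n^2 + 108*n - 20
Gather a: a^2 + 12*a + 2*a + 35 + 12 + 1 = a^2 + 14*a + 48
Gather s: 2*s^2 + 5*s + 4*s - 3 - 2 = 2*s^2 + 9*s - 5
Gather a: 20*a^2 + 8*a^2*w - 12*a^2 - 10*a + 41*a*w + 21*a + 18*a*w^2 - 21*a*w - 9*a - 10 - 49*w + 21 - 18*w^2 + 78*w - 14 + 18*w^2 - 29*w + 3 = a^2*(8*w + 8) + a*(18*w^2 + 20*w + 2)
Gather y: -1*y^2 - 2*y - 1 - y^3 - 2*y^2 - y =-y^3 - 3*y^2 - 3*y - 1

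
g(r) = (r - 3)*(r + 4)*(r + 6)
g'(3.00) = 63.00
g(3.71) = 53.15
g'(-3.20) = -20.08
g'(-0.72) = -14.52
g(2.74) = -15.32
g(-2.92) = -19.69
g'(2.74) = 54.88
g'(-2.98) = -21.08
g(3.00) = 0.00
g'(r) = (r - 3)*(r + 4) + (r - 3)*(r + 6) + (r + 4)*(r + 6) = 3*r^2 + 14*r - 6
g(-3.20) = -13.89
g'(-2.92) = -21.30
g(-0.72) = -64.42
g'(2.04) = 35.04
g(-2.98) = -18.42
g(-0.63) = -65.69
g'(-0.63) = -13.63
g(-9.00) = -180.00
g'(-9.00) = 111.00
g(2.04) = -46.62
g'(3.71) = 87.23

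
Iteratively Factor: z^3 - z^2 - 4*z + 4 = (z - 2)*(z^2 + z - 2) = (z - 2)*(z - 1)*(z + 2)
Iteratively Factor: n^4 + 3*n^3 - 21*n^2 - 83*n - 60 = (n - 5)*(n^3 + 8*n^2 + 19*n + 12) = (n - 5)*(n + 4)*(n^2 + 4*n + 3) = (n - 5)*(n + 3)*(n + 4)*(n + 1)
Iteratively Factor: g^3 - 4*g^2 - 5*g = (g + 1)*(g^2 - 5*g) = g*(g + 1)*(g - 5)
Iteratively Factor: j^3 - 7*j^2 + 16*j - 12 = (j - 2)*(j^2 - 5*j + 6) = (j - 2)^2*(j - 3)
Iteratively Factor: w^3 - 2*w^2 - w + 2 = (w - 2)*(w^2 - 1) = (w - 2)*(w - 1)*(w + 1)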